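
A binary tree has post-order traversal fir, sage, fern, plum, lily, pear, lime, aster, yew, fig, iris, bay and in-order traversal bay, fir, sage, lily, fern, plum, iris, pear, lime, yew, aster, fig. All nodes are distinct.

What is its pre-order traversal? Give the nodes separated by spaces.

bay iris lily sage fir plum fern fig yew lime pear aster

The last element of post-order is the root; it splits in-order into left and right subtrees.
Root bay: left subtree has 0 nodes { }, right has 11 {fir, sage, lily, fern, plum, iris, pear, lime, yew, aster, fig}.
  Root iris: left subtree has 5 nodes {fir, sage, lily, fern, plum}, right has 5 {pear, lime, yew, aster, fig}.
    Root lily: left subtree has 2 nodes {fir, sage}, right has 2 {fern, plum}.
      Root sage: left subtree has 1 node {fir}, right has 0 { }.
      Root plum: left subtree has 1 node {fern}, right has 0 { }.
    Root fig: left subtree has 4 nodes {pear, lime, yew, aster}, right has 0 { }.
      Root yew: left subtree has 2 nodes {pear, lime}, right has 1 {aster}.
        Root lime: left subtree has 1 node {pear}, right has 0 { }.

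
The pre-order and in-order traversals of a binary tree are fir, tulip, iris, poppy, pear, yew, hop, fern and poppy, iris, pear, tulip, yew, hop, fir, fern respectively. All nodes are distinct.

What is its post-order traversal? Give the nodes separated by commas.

poppy, pear, iris, hop, yew, tulip, fern, fir

The first element of pre-order is the root; it splits in-order into left and right subtrees.
Root fir: left subtree has 6 nodes {poppy, iris, pear, tulip, yew, hop}, right has 1 {fern}.
  Root tulip: left subtree has 3 nodes {poppy, iris, pear}, right has 2 {yew, hop}.
    Root iris: left subtree has 1 node {poppy}, right has 1 {pear}.
    Root yew: left subtree has 0 nodes { }, right has 1 {hop}.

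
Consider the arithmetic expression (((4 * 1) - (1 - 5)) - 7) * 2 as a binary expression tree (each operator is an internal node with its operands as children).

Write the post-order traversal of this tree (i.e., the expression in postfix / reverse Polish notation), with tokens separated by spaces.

Post-order on an expression tree gives postfix notation: for each operator, emit left operand, right operand, then the operator.

4 1 * 1 5 - - 7 - 2 *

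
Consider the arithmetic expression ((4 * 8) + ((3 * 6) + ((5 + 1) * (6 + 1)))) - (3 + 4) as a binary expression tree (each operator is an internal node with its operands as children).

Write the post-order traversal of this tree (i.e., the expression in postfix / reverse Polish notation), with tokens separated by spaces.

Post-order on an expression tree gives postfix notation: for each operator, emit left operand, right operand, then the operator.

4 8 * 3 6 * 5 1 + 6 1 + * + + 3 4 + -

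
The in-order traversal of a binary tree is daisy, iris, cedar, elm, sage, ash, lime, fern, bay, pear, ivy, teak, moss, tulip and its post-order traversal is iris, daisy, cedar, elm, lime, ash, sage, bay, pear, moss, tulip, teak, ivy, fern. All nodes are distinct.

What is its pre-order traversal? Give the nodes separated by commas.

The last element of post-order is the root; it splits in-order into left and right subtrees.
Root fern: left subtree has 7 nodes {daisy, iris, cedar, elm, sage, ash, lime}, right has 6 {bay, pear, ivy, teak, moss, tulip}.
  Root sage: left subtree has 4 nodes {daisy, iris, cedar, elm}, right has 2 {ash, lime}.
    Root elm: left subtree has 3 nodes {daisy, iris, cedar}, right has 0 { }.
      Root cedar: left subtree has 2 nodes {daisy, iris}, right has 0 { }.
        Root daisy: left subtree has 0 nodes { }, right has 1 {iris}.
    Root ash: left subtree has 0 nodes { }, right has 1 {lime}.
  Root ivy: left subtree has 2 nodes {bay, pear}, right has 3 {teak, moss, tulip}.
    Root pear: left subtree has 1 node {bay}, right has 0 { }.
    Root teak: left subtree has 0 nodes { }, right has 2 {moss, tulip}.
      Root tulip: left subtree has 1 node {moss}, right has 0 { }.

fern, sage, elm, cedar, daisy, iris, ash, lime, ivy, pear, bay, teak, tulip, moss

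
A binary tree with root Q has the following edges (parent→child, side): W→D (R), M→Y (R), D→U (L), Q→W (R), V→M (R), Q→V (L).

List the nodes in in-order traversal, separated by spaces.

V M Y Q W U D

In-order visits the left subtree, then the node, then the right subtree.
At Q: go left to V.
  At V: no left child.
  Visit V.
  At V: go right to M.
    At M: no left child.
    Visit M.
    At M: go right to Y.
      Y is a leaf — visit Y.
Visit Q.
At Q: go right to W.
  At W: no left child.
  Visit W.
  At W: go right to D.
    At D: go left to U.
      U is a leaf — visit U.
    Visit D.
    At D: no right child.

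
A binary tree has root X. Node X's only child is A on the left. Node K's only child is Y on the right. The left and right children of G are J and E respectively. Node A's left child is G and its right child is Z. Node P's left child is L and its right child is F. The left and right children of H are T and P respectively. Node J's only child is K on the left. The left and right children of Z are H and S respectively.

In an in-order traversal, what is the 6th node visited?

A

In-order visits the left subtree, then the node, then the right subtree.
At X: go left to A.
  At A: go left to G.
    At G: go left to J.
      At J: go left to K.
        At K: no left child.
        Visit K.
        At K: go right to Y.
          Y is a leaf — visit Y.
      Visit J.
      At J: no right child.
    Visit G.
    At G: go right to E.
      E is a leaf — visit E.
  Visit A.
  At A: go right to Z.
    At Z: go left to H.
      At H: go left to T.
        T is a leaf — visit T.
      Visit H.
      At H: go right to P.
        At P: go left to L.
          L is a leaf — visit L.
        Visit P.
        At P: go right to F.
          F is a leaf — visit F.
    Visit Z.
    At Z: go right to S.
      S is a leaf — visit S.
Visit X.
At X: no right child.
Full in-order sequence: K, Y, J, G, E, A, T, H, L, P, F, Z, S, X.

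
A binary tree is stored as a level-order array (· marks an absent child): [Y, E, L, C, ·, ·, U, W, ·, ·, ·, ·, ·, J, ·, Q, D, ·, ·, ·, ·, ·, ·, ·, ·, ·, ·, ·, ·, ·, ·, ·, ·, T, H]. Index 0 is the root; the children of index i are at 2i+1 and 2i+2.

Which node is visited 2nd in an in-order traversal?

W

In-order visits the left subtree, then the node, then the right subtree.
At Y: go left to E.
  At E: go left to C.
    At C: go left to W.
      At W: go left to Q.
        Q is a leaf — visit Q.
      Visit W.
      At W: go right to D.
        At D: go left to T.
          T is a leaf — visit T.
        Visit D.
        At D: go right to H.
          H is a leaf — visit H.
    Visit C.
    At C: no right child.
  Visit E.
  At E: no right child.
Visit Y.
At Y: go right to L.
  At L: no left child.
  Visit L.
  At L: go right to U.
    At U: go left to J.
      J is a leaf — visit J.
    Visit U.
    At U: no right child.
Full in-order sequence: Q, W, T, D, H, C, E, Y, L, J, U.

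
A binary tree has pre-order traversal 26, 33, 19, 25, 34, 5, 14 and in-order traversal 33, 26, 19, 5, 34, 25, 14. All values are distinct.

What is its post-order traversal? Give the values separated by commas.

33, 5, 34, 14, 25, 19, 26

The first element of pre-order is the root; it splits in-order into left and right subtrees.
Root 26: left subtree has 1 node {33}, right has 5 {19, 5, 34, 25, 14}.
  Root 19: left subtree has 0 nodes { }, right has 4 {5, 34, 25, 14}.
    Root 25: left subtree has 2 nodes {5, 34}, right has 1 {14}.
      Root 34: left subtree has 1 node {5}, right has 0 { }.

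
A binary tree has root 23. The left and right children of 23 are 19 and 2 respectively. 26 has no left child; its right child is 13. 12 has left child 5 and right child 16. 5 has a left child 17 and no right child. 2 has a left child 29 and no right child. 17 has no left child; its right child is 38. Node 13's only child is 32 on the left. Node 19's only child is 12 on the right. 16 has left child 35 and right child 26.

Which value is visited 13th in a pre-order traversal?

29

Pre-order visits the node, then its left subtree, then its right subtree.
Visit 23.
At 23: go left to 19.
  Visit 19.
  At 19: no left child.
  At 19: go right to 12.
    Visit 12.
    At 12: go left to 5.
      Visit 5.
      At 5: go left to 17.
        Visit 17.
        At 17: no left child.
        At 17: go right to 38.
          38 is a leaf — visit 38.
      At 5: no right child.
    At 12: go right to 16.
      Visit 16.
      At 16: go left to 35.
        35 is a leaf — visit 35.
      At 16: go right to 26.
        Visit 26.
        At 26: no left child.
        At 26: go right to 13.
          Visit 13.
          At 13: go left to 32.
            32 is a leaf — visit 32.
          At 13: no right child.
At 23: go right to 2.
  Visit 2.
  At 2: go left to 29.
    29 is a leaf — visit 29.
  At 2: no right child.
Full pre-order sequence: 23, 19, 12, 5, 17, 38, 16, 35, 26, 13, 32, 2, 29.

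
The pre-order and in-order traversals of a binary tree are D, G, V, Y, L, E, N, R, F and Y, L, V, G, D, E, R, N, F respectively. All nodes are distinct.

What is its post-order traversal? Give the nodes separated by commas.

L, Y, V, G, R, F, N, E, D

The first element of pre-order is the root; it splits in-order into left and right subtrees.
Root D: left subtree has 4 nodes {Y, L, V, G}, right has 4 {E, R, N, F}.
  Root G: left subtree has 3 nodes {Y, L, V}, right has 0 { }.
    Root V: left subtree has 2 nodes {Y, L}, right has 0 { }.
      Root Y: left subtree has 0 nodes { }, right has 1 {L}.
  Root E: left subtree has 0 nodes { }, right has 3 {R, N, F}.
    Root N: left subtree has 1 node {R}, right has 1 {F}.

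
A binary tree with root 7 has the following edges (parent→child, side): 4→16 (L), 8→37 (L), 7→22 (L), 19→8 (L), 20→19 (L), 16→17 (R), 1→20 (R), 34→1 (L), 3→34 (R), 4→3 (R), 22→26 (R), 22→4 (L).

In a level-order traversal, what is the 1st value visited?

7

Level-order visits nodes level by level from the root, left to right within each level.
Level 0: 7
Level 1: 22
Level 2: 4, 26
Level 3: 16, 3
Level 4: 17, 34
Level 5: 1
Level 6: 20
Level 7: 19
Level 8: 8
Level 9: 37
Full level-order sequence: 7, 22, 4, 26, 16, 3, 17, 34, 1, 20, 19, 8, 37.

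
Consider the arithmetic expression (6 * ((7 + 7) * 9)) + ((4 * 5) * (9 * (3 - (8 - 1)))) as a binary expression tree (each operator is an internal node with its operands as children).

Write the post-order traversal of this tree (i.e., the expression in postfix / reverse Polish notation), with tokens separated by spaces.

6 7 7 + 9 * * 4 5 * 9 3 8 1 - - * * +

Post-order on an expression tree gives postfix notation: for each operator, emit left operand, right operand, then the operator.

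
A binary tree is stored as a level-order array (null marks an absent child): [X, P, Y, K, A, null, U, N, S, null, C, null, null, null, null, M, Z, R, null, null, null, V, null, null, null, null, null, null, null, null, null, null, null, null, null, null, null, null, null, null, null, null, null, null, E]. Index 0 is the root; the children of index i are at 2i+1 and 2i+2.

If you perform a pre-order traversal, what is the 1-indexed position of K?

Pre-order visits the node, then its left subtree, then its right subtree.
Visit X.
At X: go left to P.
  Visit P.
  At P: go left to K.
    Visit K.
    At K: go left to N.
      Visit N.
      At N: go left to M.
        M is a leaf — visit M.
      At N: go right to Z.
        Z is a leaf — visit Z.
    At K: go right to S.
      Visit S.
      At S: go left to R.
        R is a leaf — visit R.
      At S: no right child.
  At P: go right to A.
    Visit A.
    At A: no left child.
    At A: go right to C.
      Visit C.
      At C: go left to V.
        Visit V.
        At V: no left child.
        At V: go right to E.
          E is a leaf — visit E.
      At C: no right child.
At X: go right to Y.
  Visit Y.
  At Y: no left child.
  At Y: go right to U.
    U is a leaf — visit U.
Full pre-order sequence: X, P, K, N, M, Z, S, R, A, C, V, E, Y, U.

3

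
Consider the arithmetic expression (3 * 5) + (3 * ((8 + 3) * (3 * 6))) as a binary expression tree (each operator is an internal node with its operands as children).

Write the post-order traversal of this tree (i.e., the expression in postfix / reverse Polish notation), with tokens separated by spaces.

3 5 * 3 8 3 + 3 6 * * * +

Post-order on an expression tree gives postfix notation: for each operator, emit left operand, right operand, then the operator.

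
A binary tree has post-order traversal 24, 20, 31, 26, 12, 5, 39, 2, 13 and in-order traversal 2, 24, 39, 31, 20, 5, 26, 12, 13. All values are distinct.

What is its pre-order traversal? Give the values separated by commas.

13, 2, 39, 24, 5, 31, 20, 12, 26

The last element of post-order is the root; it splits in-order into left and right subtrees.
Root 13: left subtree has 8 nodes {2, 24, 39, 31, 20, 5, 26, 12}, right has 0 { }.
  Root 2: left subtree has 0 nodes { }, right has 7 {24, 39, 31, 20, 5, 26, 12}.
    Root 39: left subtree has 1 node {24}, right has 5 {31, 20, 5, 26, 12}.
      Root 5: left subtree has 2 nodes {31, 20}, right has 2 {26, 12}.
        Root 31: left subtree has 0 nodes { }, right has 1 {20}.
        Root 12: left subtree has 1 node {26}, right has 0 { }.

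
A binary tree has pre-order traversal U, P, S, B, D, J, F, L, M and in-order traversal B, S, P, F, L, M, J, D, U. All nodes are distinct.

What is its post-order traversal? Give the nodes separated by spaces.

B S M L F J D P U

The first element of pre-order is the root; it splits in-order into left and right subtrees.
Root U: left subtree has 8 nodes {B, S, P, F, L, M, J, D}, right has 0 { }.
  Root P: left subtree has 2 nodes {B, S}, right has 5 {F, L, M, J, D}.
    Root S: left subtree has 1 node {B}, right has 0 { }.
    Root D: left subtree has 4 nodes {F, L, M, J}, right has 0 { }.
      Root J: left subtree has 3 nodes {F, L, M}, right has 0 { }.
        Root F: left subtree has 0 nodes { }, right has 2 {L, M}.
          Root L: left subtree has 0 nodes { }, right has 1 {M}.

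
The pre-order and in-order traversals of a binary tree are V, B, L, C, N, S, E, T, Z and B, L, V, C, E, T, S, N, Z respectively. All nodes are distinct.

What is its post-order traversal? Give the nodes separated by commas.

The first element of pre-order is the root; it splits in-order into left and right subtrees.
Root V: left subtree has 2 nodes {B, L}, right has 6 {C, E, T, S, N, Z}.
  Root B: left subtree has 0 nodes { }, right has 1 {L}.
  Root C: left subtree has 0 nodes { }, right has 5 {E, T, S, N, Z}.
    Root N: left subtree has 3 nodes {E, T, S}, right has 1 {Z}.
      Root S: left subtree has 2 nodes {E, T}, right has 0 { }.
        Root E: left subtree has 0 nodes { }, right has 1 {T}.

L, B, T, E, S, Z, N, C, V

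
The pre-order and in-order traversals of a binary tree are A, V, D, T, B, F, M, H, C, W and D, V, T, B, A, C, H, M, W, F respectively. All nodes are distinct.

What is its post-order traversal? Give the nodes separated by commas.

D, B, T, V, C, H, W, M, F, A

The first element of pre-order is the root; it splits in-order into left and right subtrees.
Root A: left subtree has 4 nodes {D, V, T, B}, right has 5 {C, H, M, W, F}.
  Root V: left subtree has 1 node {D}, right has 2 {T, B}.
    Root T: left subtree has 0 nodes { }, right has 1 {B}.
  Root F: left subtree has 4 nodes {C, H, M, W}, right has 0 { }.
    Root M: left subtree has 2 nodes {C, H}, right has 1 {W}.
      Root H: left subtree has 1 node {C}, right has 0 { }.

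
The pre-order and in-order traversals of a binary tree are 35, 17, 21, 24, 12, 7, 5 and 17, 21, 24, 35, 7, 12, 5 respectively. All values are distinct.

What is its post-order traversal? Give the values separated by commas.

The first element of pre-order is the root; it splits in-order into left and right subtrees.
Root 35: left subtree has 3 nodes {17, 21, 24}, right has 3 {7, 12, 5}.
  Root 17: left subtree has 0 nodes { }, right has 2 {21, 24}.
    Root 21: left subtree has 0 nodes { }, right has 1 {24}.
  Root 12: left subtree has 1 node {7}, right has 1 {5}.

24, 21, 17, 7, 5, 12, 35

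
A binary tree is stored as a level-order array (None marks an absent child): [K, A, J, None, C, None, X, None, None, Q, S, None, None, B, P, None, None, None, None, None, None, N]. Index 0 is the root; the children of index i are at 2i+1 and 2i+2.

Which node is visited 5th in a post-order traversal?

A

Post-order visits the left subtree, then the right subtree, then the node.
At K: go left to A.
  At A: no left child.
  At A: go right to C.
    At C: go left to Q.
      Q is a leaf — visit Q.
    At C: go right to S.
      At S: go left to N.
        N is a leaf — visit N.
      At S: no right child.
      Visit S.
    Visit C.
  Visit A.
At K: go right to J.
  At J: no left child.
  At J: go right to X.
    At X: go left to B.
      B is a leaf — visit B.
    At X: go right to P.
      P is a leaf — visit P.
    Visit X.
  Visit J.
Visit K.
Full post-order sequence: Q, N, S, C, A, B, P, X, J, K.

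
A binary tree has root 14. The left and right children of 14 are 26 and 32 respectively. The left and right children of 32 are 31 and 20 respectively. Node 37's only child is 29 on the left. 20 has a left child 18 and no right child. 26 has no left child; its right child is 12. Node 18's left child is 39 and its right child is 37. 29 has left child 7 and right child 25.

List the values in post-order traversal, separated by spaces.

12 26 31 39 7 25 29 37 18 20 32 14

Post-order visits the left subtree, then the right subtree, then the node.
At 14: go left to 26.
  At 26: no left child.
  At 26: go right to 12.
    12 is a leaf — visit 12.
  Visit 26.
At 14: go right to 32.
  At 32: go left to 31.
    31 is a leaf — visit 31.
  At 32: go right to 20.
    At 20: go left to 18.
      At 18: go left to 39.
        39 is a leaf — visit 39.
      At 18: go right to 37.
        At 37: go left to 29.
          At 29: go left to 7.
            7 is a leaf — visit 7.
          At 29: go right to 25.
            25 is a leaf — visit 25.
          Visit 29.
        At 37: no right child.
        Visit 37.
      Visit 18.
    At 20: no right child.
    Visit 20.
  Visit 32.
Visit 14.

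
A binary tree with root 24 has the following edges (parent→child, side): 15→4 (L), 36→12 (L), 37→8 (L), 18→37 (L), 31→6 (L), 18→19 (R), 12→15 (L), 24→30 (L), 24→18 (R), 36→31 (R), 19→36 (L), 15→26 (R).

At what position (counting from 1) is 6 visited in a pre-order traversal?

13

Pre-order visits the node, then its left subtree, then its right subtree.
Visit 24.
At 24: go left to 30.
  30 is a leaf — visit 30.
At 24: go right to 18.
  Visit 18.
  At 18: go left to 37.
    Visit 37.
    At 37: go left to 8.
      8 is a leaf — visit 8.
    At 37: no right child.
  At 18: go right to 19.
    Visit 19.
    At 19: go left to 36.
      Visit 36.
      At 36: go left to 12.
        Visit 12.
        At 12: go left to 15.
          Visit 15.
          At 15: go left to 4.
            4 is a leaf — visit 4.
          At 15: go right to 26.
            26 is a leaf — visit 26.
        At 12: no right child.
      At 36: go right to 31.
        Visit 31.
        At 31: go left to 6.
          6 is a leaf — visit 6.
        At 31: no right child.
    At 19: no right child.
Full pre-order sequence: 24, 30, 18, 37, 8, 19, 36, 12, 15, 4, 26, 31, 6.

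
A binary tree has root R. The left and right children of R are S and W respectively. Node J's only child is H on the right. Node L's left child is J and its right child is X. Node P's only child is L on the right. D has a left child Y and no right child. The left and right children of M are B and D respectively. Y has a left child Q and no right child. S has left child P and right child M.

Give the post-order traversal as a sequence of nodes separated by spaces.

Post-order visits the left subtree, then the right subtree, then the node.
At R: go left to S.
  At S: go left to P.
    At P: no left child.
    At P: go right to L.
      At L: go left to J.
        At J: no left child.
        At J: go right to H.
          H is a leaf — visit H.
        Visit J.
      At L: go right to X.
        X is a leaf — visit X.
      Visit L.
    Visit P.
  At S: go right to M.
    At M: go left to B.
      B is a leaf — visit B.
    At M: go right to D.
      At D: go left to Y.
        At Y: go left to Q.
          Q is a leaf — visit Q.
        At Y: no right child.
        Visit Y.
      At D: no right child.
      Visit D.
    Visit M.
  Visit S.
At R: go right to W.
  W is a leaf — visit W.
Visit R.

H J X L P B Q Y D M S W R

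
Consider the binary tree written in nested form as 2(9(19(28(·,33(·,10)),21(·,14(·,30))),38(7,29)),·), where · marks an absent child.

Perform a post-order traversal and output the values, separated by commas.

10, 33, 28, 30, 14, 21, 19, 7, 29, 38, 9, 2

Post-order visits the left subtree, then the right subtree, then the node.
At 2: go left to 9.
  At 9: go left to 19.
    At 19: go left to 28.
      At 28: no left child.
      At 28: go right to 33.
        At 33: no left child.
        At 33: go right to 10.
          10 is a leaf — visit 10.
        Visit 33.
      Visit 28.
    At 19: go right to 21.
      At 21: no left child.
      At 21: go right to 14.
        At 14: no left child.
        At 14: go right to 30.
          30 is a leaf — visit 30.
        Visit 14.
      Visit 21.
    Visit 19.
  At 9: go right to 38.
    At 38: go left to 7.
      7 is a leaf — visit 7.
    At 38: go right to 29.
      29 is a leaf — visit 29.
    Visit 38.
  Visit 9.
At 2: no right child.
Visit 2.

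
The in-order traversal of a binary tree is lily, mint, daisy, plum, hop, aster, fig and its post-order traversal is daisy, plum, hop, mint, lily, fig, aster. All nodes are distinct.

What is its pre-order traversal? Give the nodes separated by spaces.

aster lily mint hop plum daisy fig

The last element of post-order is the root; it splits in-order into left and right subtrees.
Root aster: left subtree has 5 nodes {lily, mint, daisy, plum, hop}, right has 1 {fig}.
  Root lily: left subtree has 0 nodes { }, right has 4 {mint, daisy, plum, hop}.
    Root mint: left subtree has 0 nodes { }, right has 3 {daisy, plum, hop}.
      Root hop: left subtree has 2 nodes {daisy, plum}, right has 0 { }.
        Root plum: left subtree has 1 node {daisy}, right has 0 { }.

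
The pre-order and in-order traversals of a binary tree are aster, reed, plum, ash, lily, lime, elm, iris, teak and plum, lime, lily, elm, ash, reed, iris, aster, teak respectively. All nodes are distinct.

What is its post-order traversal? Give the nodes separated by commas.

The first element of pre-order is the root; it splits in-order into left and right subtrees.
Root aster: left subtree has 7 nodes {plum, lime, lily, elm, ash, reed, iris}, right has 1 {teak}.
  Root reed: left subtree has 5 nodes {plum, lime, lily, elm, ash}, right has 1 {iris}.
    Root plum: left subtree has 0 nodes { }, right has 4 {lime, lily, elm, ash}.
      Root ash: left subtree has 3 nodes {lime, lily, elm}, right has 0 { }.
        Root lily: left subtree has 1 node {lime}, right has 1 {elm}.

lime, elm, lily, ash, plum, iris, reed, teak, aster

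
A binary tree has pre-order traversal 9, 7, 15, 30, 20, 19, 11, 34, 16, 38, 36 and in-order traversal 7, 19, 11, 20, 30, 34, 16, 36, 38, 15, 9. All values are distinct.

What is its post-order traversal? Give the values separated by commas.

The first element of pre-order is the root; it splits in-order into left and right subtrees.
Root 9: left subtree has 10 nodes {7, 19, 11, 20, 30, 34, 16, 36, 38, 15}, right has 0 { }.
  Root 7: left subtree has 0 nodes { }, right has 9 {19, 11, 20, 30, 34, 16, 36, 38, 15}.
    Root 15: left subtree has 8 nodes {19, 11, 20, 30, 34, 16, 36, 38}, right has 0 { }.
      Root 30: left subtree has 3 nodes {19, 11, 20}, right has 4 {34, 16, 36, 38}.
        Root 20: left subtree has 2 nodes {19, 11}, right has 0 { }.
          Root 19: left subtree has 0 nodes { }, right has 1 {11}.
        Root 34: left subtree has 0 nodes { }, right has 3 {16, 36, 38}.
          Root 16: left subtree has 0 nodes { }, right has 2 {36, 38}.
            Root 38: left subtree has 1 node {36}, right has 0 { }.

11, 19, 20, 36, 38, 16, 34, 30, 15, 7, 9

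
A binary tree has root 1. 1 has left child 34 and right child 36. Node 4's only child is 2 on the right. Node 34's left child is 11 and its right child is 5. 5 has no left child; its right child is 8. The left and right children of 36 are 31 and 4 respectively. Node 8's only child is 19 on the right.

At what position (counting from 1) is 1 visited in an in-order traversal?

In-order visits the left subtree, then the node, then the right subtree.
At 1: go left to 34.
  At 34: go left to 11.
    11 is a leaf — visit 11.
  Visit 34.
  At 34: go right to 5.
    At 5: no left child.
    Visit 5.
    At 5: go right to 8.
      At 8: no left child.
      Visit 8.
      At 8: go right to 19.
        19 is a leaf — visit 19.
Visit 1.
At 1: go right to 36.
  At 36: go left to 31.
    31 is a leaf — visit 31.
  Visit 36.
  At 36: go right to 4.
    At 4: no left child.
    Visit 4.
    At 4: go right to 2.
      2 is a leaf — visit 2.
Full in-order sequence: 11, 34, 5, 8, 19, 1, 31, 36, 4, 2.

6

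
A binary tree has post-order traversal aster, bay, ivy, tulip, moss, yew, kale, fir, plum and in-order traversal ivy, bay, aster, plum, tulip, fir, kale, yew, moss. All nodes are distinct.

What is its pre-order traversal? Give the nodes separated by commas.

plum, ivy, bay, aster, fir, tulip, kale, yew, moss

The last element of post-order is the root; it splits in-order into left and right subtrees.
Root plum: left subtree has 3 nodes {ivy, bay, aster}, right has 5 {tulip, fir, kale, yew, moss}.
  Root ivy: left subtree has 0 nodes { }, right has 2 {bay, aster}.
    Root bay: left subtree has 0 nodes { }, right has 1 {aster}.
  Root fir: left subtree has 1 node {tulip}, right has 3 {kale, yew, moss}.
    Root kale: left subtree has 0 nodes { }, right has 2 {yew, moss}.
      Root yew: left subtree has 0 nodes { }, right has 1 {moss}.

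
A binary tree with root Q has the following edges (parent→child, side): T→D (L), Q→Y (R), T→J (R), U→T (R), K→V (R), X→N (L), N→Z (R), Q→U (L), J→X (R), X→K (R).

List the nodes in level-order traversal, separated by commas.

Level-order visits nodes level by level from the root, left to right within each level.
Level 0: Q
Level 1: U, Y
Level 2: T
Level 3: D, J
Level 4: X
Level 5: N, K
Level 6: Z, V

Q, U, Y, T, D, J, X, N, K, Z, V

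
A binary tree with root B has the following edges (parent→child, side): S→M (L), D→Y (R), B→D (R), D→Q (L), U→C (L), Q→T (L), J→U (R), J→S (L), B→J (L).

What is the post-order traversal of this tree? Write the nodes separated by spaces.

M S C U J T Q Y D B

Post-order visits the left subtree, then the right subtree, then the node.
At B: go left to J.
  At J: go left to S.
    At S: go left to M.
      M is a leaf — visit M.
    At S: no right child.
    Visit S.
  At J: go right to U.
    At U: go left to C.
      C is a leaf — visit C.
    At U: no right child.
    Visit U.
  Visit J.
At B: go right to D.
  At D: go left to Q.
    At Q: go left to T.
      T is a leaf — visit T.
    At Q: no right child.
    Visit Q.
  At D: go right to Y.
    Y is a leaf — visit Y.
  Visit D.
Visit B.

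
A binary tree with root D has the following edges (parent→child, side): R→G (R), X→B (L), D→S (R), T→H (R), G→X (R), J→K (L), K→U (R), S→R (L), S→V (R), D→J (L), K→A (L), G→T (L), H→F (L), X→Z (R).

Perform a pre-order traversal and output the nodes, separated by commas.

Pre-order visits the node, then its left subtree, then its right subtree.
Visit D.
At D: go left to J.
  Visit J.
  At J: go left to K.
    Visit K.
    At K: go left to A.
      A is a leaf — visit A.
    At K: go right to U.
      U is a leaf — visit U.
  At J: no right child.
At D: go right to S.
  Visit S.
  At S: go left to R.
    Visit R.
    At R: no left child.
    At R: go right to G.
      Visit G.
      At G: go left to T.
        Visit T.
        At T: no left child.
        At T: go right to H.
          Visit H.
          At H: go left to F.
            F is a leaf — visit F.
          At H: no right child.
      At G: go right to X.
        Visit X.
        At X: go left to B.
          B is a leaf — visit B.
        At X: go right to Z.
          Z is a leaf — visit Z.
  At S: go right to V.
    V is a leaf — visit V.

D, J, K, A, U, S, R, G, T, H, F, X, B, Z, V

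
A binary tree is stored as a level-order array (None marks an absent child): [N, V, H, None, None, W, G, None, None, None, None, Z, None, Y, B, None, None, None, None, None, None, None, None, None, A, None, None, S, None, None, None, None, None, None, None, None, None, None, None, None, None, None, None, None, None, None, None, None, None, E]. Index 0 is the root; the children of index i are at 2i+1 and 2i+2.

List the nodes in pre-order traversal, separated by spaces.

N V H W Z A E G Y S B

Pre-order visits the node, then its left subtree, then its right subtree.
Visit N.
At N: go left to V.
  V is a leaf — visit V.
At N: go right to H.
  Visit H.
  At H: go left to W.
    Visit W.
    At W: go left to Z.
      Visit Z.
      At Z: no left child.
      At Z: go right to A.
        Visit A.
        At A: go left to E.
          E is a leaf — visit E.
        At A: no right child.
    At W: no right child.
  At H: go right to G.
    Visit G.
    At G: go left to Y.
      Visit Y.
      At Y: go left to S.
        S is a leaf — visit S.
      At Y: no right child.
    At G: go right to B.
      B is a leaf — visit B.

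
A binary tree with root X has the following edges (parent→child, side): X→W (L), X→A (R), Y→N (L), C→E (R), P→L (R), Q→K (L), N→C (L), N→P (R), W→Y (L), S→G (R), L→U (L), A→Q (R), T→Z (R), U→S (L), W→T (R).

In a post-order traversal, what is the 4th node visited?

Post-order visits the left subtree, then the right subtree, then the node.
At X: go left to W.
  At W: go left to Y.
    At Y: go left to N.
      At N: go left to C.
        At C: no left child.
        At C: go right to E.
          E is a leaf — visit E.
        Visit C.
      At N: go right to P.
        At P: no left child.
        At P: go right to L.
          At L: go left to U.
            At U: go left to S.
              At S: no left child.
              At S: go right to G.
                G is a leaf — visit G.
              Visit S.
            At U: no right child.
            Visit U.
          At L: no right child.
          Visit L.
        Visit P.
      Visit N.
    At Y: no right child.
    Visit Y.
  At W: go right to T.
    At T: no left child.
    At T: go right to Z.
      Z is a leaf — visit Z.
    Visit T.
  Visit W.
At X: go right to A.
  At A: no left child.
  At A: go right to Q.
    At Q: go left to K.
      K is a leaf — visit K.
    At Q: no right child.
    Visit Q.
  Visit A.
Visit X.
Full post-order sequence: E, C, G, S, U, L, P, N, Y, Z, T, W, K, Q, A, X.

S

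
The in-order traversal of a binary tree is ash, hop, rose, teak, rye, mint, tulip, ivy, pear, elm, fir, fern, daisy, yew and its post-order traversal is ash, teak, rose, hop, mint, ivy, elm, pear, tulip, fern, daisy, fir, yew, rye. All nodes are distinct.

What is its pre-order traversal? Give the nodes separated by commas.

The last element of post-order is the root; it splits in-order into left and right subtrees.
Root rye: left subtree has 4 nodes {ash, hop, rose, teak}, right has 9 {mint, tulip, ivy, pear, elm, fir, fern, daisy, yew}.
  Root hop: left subtree has 1 node {ash}, right has 2 {rose, teak}.
    Root rose: left subtree has 0 nodes { }, right has 1 {teak}.
  Root yew: left subtree has 8 nodes {mint, tulip, ivy, pear, elm, fir, fern, daisy}, right has 0 { }.
    Root fir: left subtree has 5 nodes {mint, tulip, ivy, pear, elm}, right has 2 {fern, daisy}.
      Root tulip: left subtree has 1 node {mint}, right has 3 {ivy, pear, elm}.
        Root pear: left subtree has 1 node {ivy}, right has 1 {elm}.
      Root daisy: left subtree has 1 node {fern}, right has 0 { }.

rye, hop, ash, rose, teak, yew, fir, tulip, mint, pear, ivy, elm, daisy, fern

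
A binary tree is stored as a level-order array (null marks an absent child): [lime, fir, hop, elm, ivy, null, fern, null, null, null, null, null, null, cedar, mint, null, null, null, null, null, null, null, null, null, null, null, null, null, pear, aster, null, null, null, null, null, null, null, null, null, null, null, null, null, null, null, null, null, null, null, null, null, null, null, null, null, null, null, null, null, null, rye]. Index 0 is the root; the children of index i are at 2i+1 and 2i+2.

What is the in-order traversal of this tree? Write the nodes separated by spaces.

In-order visits the left subtree, then the node, then the right subtree.
At lime: go left to fir.
  At fir: go left to elm.
    elm is a leaf — visit elm.
  Visit fir.
  At fir: go right to ivy.
    ivy is a leaf — visit ivy.
Visit lime.
At lime: go right to hop.
  At hop: no left child.
  Visit hop.
  At hop: go right to fern.
    At fern: go left to cedar.
      At cedar: no left child.
      Visit cedar.
      At cedar: go right to pear.
        pear is a leaf — visit pear.
    Visit fern.
    At fern: go right to mint.
      At mint: go left to aster.
        At aster: no left child.
        Visit aster.
        At aster: go right to rye.
          rye is a leaf — visit rye.
      Visit mint.
      At mint: no right child.

elm fir ivy lime hop cedar pear fern aster rye mint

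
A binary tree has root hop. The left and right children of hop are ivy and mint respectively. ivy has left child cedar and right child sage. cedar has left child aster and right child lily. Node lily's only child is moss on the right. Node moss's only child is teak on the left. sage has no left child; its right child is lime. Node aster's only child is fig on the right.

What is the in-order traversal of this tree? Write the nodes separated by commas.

aster, fig, cedar, lily, teak, moss, ivy, sage, lime, hop, mint

In-order visits the left subtree, then the node, then the right subtree.
At hop: go left to ivy.
  At ivy: go left to cedar.
    At cedar: go left to aster.
      At aster: no left child.
      Visit aster.
      At aster: go right to fig.
        fig is a leaf — visit fig.
    Visit cedar.
    At cedar: go right to lily.
      At lily: no left child.
      Visit lily.
      At lily: go right to moss.
        At moss: go left to teak.
          teak is a leaf — visit teak.
        Visit moss.
        At moss: no right child.
  Visit ivy.
  At ivy: go right to sage.
    At sage: no left child.
    Visit sage.
    At sage: go right to lime.
      lime is a leaf — visit lime.
Visit hop.
At hop: go right to mint.
  mint is a leaf — visit mint.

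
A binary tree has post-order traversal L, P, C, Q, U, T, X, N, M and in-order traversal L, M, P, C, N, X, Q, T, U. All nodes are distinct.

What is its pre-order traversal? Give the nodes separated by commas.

The last element of post-order is the root; it splits in-order into left and right subtrees.
Root M: left subtree has 1 node {L}, right has 7 {P, C, N, X, Q, T, U}.
  Root N: left subtree has 2 nodes {P, C}, right has 4 {X, Q, T, U}.
    Root C: left subtree has 1 node {P}, right has 0 { }.
    Root X: left subtree has 0 nodes { }, right has 3 {Q, T, U}.
      Root T: left subtree has 1 node {Q}, right has 1 {U}.

M, L, N, C, P, X, T, Q, U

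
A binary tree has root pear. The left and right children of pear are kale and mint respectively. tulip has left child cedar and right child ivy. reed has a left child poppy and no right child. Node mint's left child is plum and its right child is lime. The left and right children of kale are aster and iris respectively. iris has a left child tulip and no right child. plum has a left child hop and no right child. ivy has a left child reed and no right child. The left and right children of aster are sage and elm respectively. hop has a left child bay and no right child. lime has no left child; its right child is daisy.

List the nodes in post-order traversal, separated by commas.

sage, elm, aster, cedar, poppy, reed, ivy, tulip, iris, kale, bay, hop, plum, daisy, lime, mint, pear

Post-order visits the left subtree, then the right subtree, then the node.
At pear: go left to kale.
  At kale: go left to aster.
    At aster: go left to sage.
      sage is a leaf — visit sage.
    At aster: go right to elm.
      elm is a leaf — visit elm.
    Visit aster.
  At kale: go right to iris.
    At iris: go left to tulip.
      At tulip: go left to cedar.
        cedar is a leaf — visit cedar.
      At tulip: go right to ivy.
        At ivy: go left to reed.
          At reed: go left to poppy.
            poppy is a leaf — visit poppy.
          At reed: no right child.
          Visit reed.
        At ivy: no right child.
        Visit ivy.
      Visit tulip.
    At iris: no right child.
    Visit iris.
  Visit kale.
At pear: go right to mint.
  At mint: go left to plum.
    At plum: go left to hop.
      At hop: go left to bay.
        bay is a leaf — visit bay.
      At hop: no right child.
      Visit hop.
    At plum: no right child.
    Visit plum.
  At mint: go right to lime.
    At lime: no left child.
    At lime: go right to daisy.
      daisy is a leaf — visit daisy.
    Visit lime.
  Visit mint.
Visit pear.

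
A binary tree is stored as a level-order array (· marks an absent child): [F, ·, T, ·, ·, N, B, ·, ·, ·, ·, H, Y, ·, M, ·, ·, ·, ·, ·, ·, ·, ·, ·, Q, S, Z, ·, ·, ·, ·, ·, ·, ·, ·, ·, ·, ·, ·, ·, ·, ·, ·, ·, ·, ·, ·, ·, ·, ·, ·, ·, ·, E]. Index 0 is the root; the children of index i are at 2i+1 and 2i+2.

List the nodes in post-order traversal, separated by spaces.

Q H S E Z Y N M B T F

Post-order visits the left subtree, then the right subtree, then the node.
At F: no left child.
At F: go right to T.
  At T: go left to N.
    At N: go left to H.
      At H: no left child.
      At H: go right to Q.
        Q is a leaf — visit Q.
      Visit H.
    At N: go right to Y.
      At Y: go left to S.
        S is a leaf — visit S.
      At Y: go right to Z.
        At Z: go left to E.
          E is a leaf — visit E.
        At Z: no right child.
        Visit Z.
      Visit Y.
    Visit N.
  At T: go right to B.
    At B: no left child.
    At B: go right to M.
      M is a leaf — visit M.
    Visit B.
  Visit T.
Visit F.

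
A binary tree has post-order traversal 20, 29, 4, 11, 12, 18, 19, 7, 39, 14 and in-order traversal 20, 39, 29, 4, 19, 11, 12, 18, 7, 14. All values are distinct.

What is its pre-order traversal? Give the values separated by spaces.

14 39 20 7 19 4 29 18 12 11

The last element of post-order is the root; it splits in-order into left and right subtrees.
Root 14: left subtree has 9 nodes {20, 39, 29, 4, 19, 11, 12, 18, 7}, right has 0 { }.
  Root 39: left subtree has 1 node {20}, right has 7 {29, 4, 19, 11, 12, 18, 7}.
    Root 7: left subtree has 6 nodes {29, 4, 19, 11, 12, 18}, right has 0 { }.
      Root 19: left subtree has 2 nodes {29, 4}, right has 3 {11, 12, 18}.
        Root 4: left subtree has 1 node {29}, right has 0 { }.
        Root 18: left subtree has 2 nodes {11, 12}, right has 0 { }.
          Root 12: left subtree has 1 node {11}, right has 0 { }.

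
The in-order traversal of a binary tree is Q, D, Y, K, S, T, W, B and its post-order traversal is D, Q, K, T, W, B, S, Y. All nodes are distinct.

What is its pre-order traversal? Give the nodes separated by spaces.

Y Q D S K B W T

The last element of post-order is the root; it splits in-order into left and right subtrees.
Root Y: left subtree has 2 nodes {Q, D}, right has 5 {K, S, T, W, B}.
  Root Q: left subtree has 0 nodes { }, right has 1 {D}.
  Root S: left subtree has 1 node {K}, right has 3 {T, W, B}.
    Root B: left subtree has 2 nodes {T, W}, right has 0 { }.
      Root W: left subtree has 1 node {T}, right has 0 { }.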